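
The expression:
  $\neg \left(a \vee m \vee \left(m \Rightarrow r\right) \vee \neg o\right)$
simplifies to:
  $\text{False}$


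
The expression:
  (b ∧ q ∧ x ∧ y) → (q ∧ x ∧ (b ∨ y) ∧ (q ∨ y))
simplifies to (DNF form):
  True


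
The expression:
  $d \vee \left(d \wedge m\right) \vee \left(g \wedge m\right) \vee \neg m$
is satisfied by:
  {d: True, g: True, m: False}
  {d: True, m: False, g: False}
  {g: True, m: False, d: False}
  {g: False, m: False, d: False}
  {d: True, g: True, m: True}
  {d: True, m: True, g: False}
  {g: True, m: True, d: False}


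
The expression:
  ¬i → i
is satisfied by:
  {i: True}


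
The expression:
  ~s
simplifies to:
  ~s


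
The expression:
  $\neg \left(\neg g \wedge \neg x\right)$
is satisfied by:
  {x: True, g: True}
  {x: True, g: False}
  {g: True, x: False}


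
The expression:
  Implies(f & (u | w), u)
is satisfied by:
  {u: True, w: False, f: False}
  {w: False, f: False, u: False}
  {f: True, u: True, w: False}
  {f: True, w: False, u: False}
  {u: True, w: True, f: False}
  {w: True, u: False, f: False}
  {f: True, w: True, u: True}


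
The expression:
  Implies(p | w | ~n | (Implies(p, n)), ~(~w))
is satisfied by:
  {w: True}


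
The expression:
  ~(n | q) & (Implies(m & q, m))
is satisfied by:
  {n: False, q: False}


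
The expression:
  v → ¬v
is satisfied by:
  {v: False}


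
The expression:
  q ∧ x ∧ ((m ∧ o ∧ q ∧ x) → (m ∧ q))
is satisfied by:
  {x: True, q: True}


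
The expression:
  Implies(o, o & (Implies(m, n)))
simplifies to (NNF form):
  n | ~m | ~o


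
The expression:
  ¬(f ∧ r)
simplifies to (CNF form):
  ¬f ∨ ¬r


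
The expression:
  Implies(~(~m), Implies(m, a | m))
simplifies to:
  True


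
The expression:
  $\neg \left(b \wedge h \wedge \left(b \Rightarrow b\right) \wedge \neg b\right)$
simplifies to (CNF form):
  $\text{True}$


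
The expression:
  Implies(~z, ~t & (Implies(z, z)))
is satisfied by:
  {z: True, t: False}
  {t: False, z: False}
  {t: True, z: True}


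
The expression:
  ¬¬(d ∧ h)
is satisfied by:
  {h: True, d: True}


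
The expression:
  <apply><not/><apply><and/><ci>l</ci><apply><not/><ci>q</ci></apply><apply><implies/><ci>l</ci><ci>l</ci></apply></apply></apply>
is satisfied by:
  {q: True, l: False}
  {l: False, q: False}
  {l: True, q: True}


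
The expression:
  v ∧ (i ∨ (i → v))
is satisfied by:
  {v: True}


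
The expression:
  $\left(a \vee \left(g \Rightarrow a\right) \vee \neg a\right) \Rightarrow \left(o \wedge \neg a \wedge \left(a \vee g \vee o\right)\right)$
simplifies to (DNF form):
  $o \wedge \neg a$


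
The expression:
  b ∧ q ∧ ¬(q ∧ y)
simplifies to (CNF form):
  b ∧ q ∧ ¬y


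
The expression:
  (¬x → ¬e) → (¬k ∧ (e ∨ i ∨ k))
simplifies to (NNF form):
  (e ∧ ¬k) ∨ (e ∧ ¬x) ∨ (i ∧ ¬k)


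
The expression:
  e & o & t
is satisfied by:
  {t: True, e: True, o: True}


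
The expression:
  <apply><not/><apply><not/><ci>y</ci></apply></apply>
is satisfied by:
  {y: True}


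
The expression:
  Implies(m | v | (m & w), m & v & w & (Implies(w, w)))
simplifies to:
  (m | ~v) & (v | ~m) & (w | ~v)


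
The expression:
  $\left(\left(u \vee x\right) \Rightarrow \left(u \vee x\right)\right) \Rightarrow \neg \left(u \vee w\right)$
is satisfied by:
  {u: False, w: False}


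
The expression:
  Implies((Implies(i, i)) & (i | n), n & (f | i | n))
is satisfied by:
  {n: True, i: False}
  {i: False, n: False}
  {i: True, n: True}


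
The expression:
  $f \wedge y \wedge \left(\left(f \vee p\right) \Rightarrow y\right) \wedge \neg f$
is never true.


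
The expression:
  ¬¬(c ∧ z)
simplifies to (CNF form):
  c ∧ z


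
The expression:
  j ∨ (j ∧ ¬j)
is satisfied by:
  {j: True}


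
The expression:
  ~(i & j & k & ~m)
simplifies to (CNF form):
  m | ~i | ~j | ~k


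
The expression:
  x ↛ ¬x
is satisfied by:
  {x: True}


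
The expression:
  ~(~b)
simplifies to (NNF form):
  b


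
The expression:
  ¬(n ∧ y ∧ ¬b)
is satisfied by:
  {b: True, y: False, n: False}
  {y: False, n: False, b: False}
  {b: True, n: True, y: False}
  {n: True, y: False, b: False}
  {b: True, y: True, n: False}
  {y: True, b: False, n: False}
  {b: True, n: True, y: True}


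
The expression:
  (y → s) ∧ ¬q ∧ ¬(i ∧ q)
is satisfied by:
  {s: True, q: False, y: False}
  {q: False, y: False, s: False}
  {y: True, s: True, q: False}


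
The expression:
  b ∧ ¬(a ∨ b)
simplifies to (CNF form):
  False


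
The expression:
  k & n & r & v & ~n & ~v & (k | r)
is never true.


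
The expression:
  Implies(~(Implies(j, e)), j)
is always true.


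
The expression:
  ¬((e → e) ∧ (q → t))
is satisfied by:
  {q: True, t: False}


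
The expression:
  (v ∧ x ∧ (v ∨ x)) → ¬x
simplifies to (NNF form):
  ¬v ∨ ¬x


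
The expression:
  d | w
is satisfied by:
  {d: True, w: True}
  {d: True, w: False}
  {w: True, d: False}


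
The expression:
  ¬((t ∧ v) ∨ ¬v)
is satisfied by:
  {v: True, t: False}


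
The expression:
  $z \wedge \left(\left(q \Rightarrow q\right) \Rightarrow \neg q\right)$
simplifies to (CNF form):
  $z \wedge \neg q$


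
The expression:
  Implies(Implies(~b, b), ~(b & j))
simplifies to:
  ~b | ~j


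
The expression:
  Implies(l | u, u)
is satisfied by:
  {u: True, l: False}
  {l: False, u: False}
  {l: True, u: True}


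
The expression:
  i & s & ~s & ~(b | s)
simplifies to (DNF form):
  False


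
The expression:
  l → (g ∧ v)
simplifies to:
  (g ∧ v) ∨ ¬l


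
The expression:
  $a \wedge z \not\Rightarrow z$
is never true.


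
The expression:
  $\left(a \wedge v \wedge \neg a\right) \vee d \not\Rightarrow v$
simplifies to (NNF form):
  $d \wedge \neg v$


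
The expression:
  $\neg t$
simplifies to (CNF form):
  $\neg t$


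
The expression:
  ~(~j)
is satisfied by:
  {j: True}


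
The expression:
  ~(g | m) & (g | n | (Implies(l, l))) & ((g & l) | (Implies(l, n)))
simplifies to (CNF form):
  ~g & ~m & (n | ~l)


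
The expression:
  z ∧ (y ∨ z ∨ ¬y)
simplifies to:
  z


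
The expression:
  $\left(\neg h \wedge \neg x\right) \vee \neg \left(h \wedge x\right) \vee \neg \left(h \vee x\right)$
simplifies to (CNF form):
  $\neg h \vee \neg x$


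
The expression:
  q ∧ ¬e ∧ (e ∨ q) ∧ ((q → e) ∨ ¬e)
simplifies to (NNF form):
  q ∧ ¬e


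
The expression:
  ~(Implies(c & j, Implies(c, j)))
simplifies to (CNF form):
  False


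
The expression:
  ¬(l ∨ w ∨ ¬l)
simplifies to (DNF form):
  False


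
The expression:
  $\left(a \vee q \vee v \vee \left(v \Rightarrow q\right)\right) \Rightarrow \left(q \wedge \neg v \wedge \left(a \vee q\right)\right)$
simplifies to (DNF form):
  $q \wedge \neg v$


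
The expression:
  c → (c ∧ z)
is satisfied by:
  {z: True, c: False}
  {c: False, z: False}
  {c: True, z: True}


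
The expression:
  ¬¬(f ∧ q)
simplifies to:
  f ∧ q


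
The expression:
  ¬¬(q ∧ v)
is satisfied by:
  {q: True, v: True}


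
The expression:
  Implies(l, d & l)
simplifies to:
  d | ~l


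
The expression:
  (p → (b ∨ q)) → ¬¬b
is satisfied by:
  {b: True, p: True, q: False}
  {b: True, p: False, q: False}
  {b: True, q: True, p: True}
  {b: True, q: True, p: False}
  {p: True, q: False, b: False}


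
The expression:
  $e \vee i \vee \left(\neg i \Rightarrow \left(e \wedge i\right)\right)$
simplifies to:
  $e \vee i$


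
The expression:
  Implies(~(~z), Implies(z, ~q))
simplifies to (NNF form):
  ~q | ~z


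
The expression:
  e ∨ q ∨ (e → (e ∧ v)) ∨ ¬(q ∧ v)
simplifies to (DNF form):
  True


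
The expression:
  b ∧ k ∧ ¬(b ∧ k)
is never true.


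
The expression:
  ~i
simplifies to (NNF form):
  ~i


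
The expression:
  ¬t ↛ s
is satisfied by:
  {s: True, t: False}
  {t: False, s: False}
  {t: True, s: True}


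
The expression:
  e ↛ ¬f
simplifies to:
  e ∧ f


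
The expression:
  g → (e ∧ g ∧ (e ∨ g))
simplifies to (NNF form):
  e ∨ ¬g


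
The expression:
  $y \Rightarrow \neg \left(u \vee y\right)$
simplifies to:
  $\neg y$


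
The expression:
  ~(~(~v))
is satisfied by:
  {v: False}


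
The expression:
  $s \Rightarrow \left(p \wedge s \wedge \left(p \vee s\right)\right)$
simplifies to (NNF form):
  $p \vee \neg s$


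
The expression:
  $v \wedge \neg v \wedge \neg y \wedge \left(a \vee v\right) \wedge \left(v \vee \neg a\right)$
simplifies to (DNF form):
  $\text{False}$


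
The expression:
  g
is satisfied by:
  {g: True}


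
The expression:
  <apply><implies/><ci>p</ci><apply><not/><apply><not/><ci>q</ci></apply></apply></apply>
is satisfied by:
  {q: True, p: False}
  {p: False, q: False}
  {p: True, q: True}


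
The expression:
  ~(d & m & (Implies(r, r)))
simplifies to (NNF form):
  ~d | ~m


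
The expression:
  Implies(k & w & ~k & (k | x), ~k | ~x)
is always true.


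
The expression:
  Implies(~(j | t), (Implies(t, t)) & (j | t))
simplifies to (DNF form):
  j | t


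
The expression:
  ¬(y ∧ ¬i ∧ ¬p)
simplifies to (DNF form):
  i ∨ p ∨ ¬y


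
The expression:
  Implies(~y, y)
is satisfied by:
  {y: True}


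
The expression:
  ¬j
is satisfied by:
  {j: False}


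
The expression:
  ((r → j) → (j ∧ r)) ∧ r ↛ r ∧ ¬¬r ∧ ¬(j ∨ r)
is never true.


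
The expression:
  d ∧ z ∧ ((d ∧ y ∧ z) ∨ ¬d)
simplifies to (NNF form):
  d ∧ y ∧ z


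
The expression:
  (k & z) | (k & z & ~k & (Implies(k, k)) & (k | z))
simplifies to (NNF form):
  k & z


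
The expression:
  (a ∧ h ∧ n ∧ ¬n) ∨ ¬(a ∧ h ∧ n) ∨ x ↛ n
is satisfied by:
  {h: False, n: False, a: False}
  {a: True, h: False, n: False}
  {n: True, h: False, a: False}
  {a: True, n: True, h: False}
  {h: True, a: False, n: False}
  {a: True, h: True, n: False}
  {n: True, h: True, a: False}


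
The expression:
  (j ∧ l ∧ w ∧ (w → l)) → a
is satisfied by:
  {a: True, l: False, w: False, j: False}
  {j: False, l: False, a: False, w: False}
  {j: True, a: True, l: False, w: False}
  {j: True, l: False, a: False, w: False}
  {w: True, a: True, j: False, l: False}
  {w: True, j: False, l: False, a: False}
  {w: True, j: True, a: True, l: False}
  {w: True, j: True, l: False, a: False}
  {a: True, l: True, w: False, j: False}
  {l: True, w: False, a: False, j: False}
  {j: True, l: True, a: True, w: False}
  {j: True, l: True, w: False, a: False}
  {a: True, l: True, w: True, j: False}
  {l: True, w: True, j: False, a: False}
  {j: True, l: True, w: True, a: True}


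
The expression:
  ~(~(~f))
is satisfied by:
  {f: False}


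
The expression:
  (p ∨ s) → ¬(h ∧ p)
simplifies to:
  ¬h ∨ ¬p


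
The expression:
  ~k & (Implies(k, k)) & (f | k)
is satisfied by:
  {f: True, k: False}


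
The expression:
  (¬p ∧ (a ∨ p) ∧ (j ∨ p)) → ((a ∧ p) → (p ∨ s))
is always true.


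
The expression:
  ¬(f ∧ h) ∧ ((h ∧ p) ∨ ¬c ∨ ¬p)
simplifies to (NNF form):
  (h ∧ ¬f) ∨ (¬c ∧ ¬h) ∨ (¬h ∧ ¬p)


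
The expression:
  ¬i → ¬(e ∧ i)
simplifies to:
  True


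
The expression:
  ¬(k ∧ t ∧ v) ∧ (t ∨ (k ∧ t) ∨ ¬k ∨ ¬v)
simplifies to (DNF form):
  ¬k ∨ ¬v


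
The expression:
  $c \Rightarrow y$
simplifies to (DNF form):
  $y \vee \neg c$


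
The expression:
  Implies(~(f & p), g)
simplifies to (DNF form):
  g | (f & p)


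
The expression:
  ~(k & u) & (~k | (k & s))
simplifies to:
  ~k | (s & ~u)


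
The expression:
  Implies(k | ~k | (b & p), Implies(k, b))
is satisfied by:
  {b: True, k: False}
  {k: False, b: False}
  {k: True, b: True}


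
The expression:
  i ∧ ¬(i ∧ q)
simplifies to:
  i ∧ ¬q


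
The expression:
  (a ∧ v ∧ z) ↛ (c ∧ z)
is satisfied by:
  {a: True, z: True, v: True, c: False}


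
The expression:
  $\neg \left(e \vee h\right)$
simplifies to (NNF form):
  $\neg e \wedge \neg h$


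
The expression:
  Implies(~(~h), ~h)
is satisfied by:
  {h: False}


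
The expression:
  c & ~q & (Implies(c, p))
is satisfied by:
  {c: True, p: True, q: False}


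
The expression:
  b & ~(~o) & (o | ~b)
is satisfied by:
  {b: True, o: True}


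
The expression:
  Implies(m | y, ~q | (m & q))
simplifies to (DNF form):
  m | ~q | ~y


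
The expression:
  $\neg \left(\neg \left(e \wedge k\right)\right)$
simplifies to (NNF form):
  $e \wedge k$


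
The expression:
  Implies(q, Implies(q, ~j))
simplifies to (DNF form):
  ~j | ~q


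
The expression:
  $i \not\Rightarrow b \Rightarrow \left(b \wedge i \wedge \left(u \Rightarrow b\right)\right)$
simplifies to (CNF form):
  $b \vee \neg i$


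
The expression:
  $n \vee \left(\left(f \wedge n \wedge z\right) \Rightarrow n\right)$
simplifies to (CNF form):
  $\text{True}$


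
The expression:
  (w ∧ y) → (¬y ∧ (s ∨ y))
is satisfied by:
  {w: False, y: False}
  {y: True, w: False}
  {w: True, y: False}


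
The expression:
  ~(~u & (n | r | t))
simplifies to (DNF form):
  u | (~n & ~r & ~t)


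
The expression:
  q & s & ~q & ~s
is never true.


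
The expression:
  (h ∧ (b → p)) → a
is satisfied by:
  {a: True, b: True, p: False, h: False}
  {a: True, p: False, h: False, b: False}
  {a: True, b: True, p: True, h: False}
  {a: True, p: True, h: False, b: False}
  {b: True, p: False, h: False, a: False}
  {b: False, p: False, h: False, a: False}
  {b: True, p: True, h: False, a: False}
  {p: True, b: False, h: False, a: False}
  {b: True, h: True, a: True, p: False}
  {h: True, a: True, b: False, p: False}
  {b: True, h: True, a: True, p: True}
  {h: True, a: True, p: True, b: False}
  {h: True, b: True, a: False, p: False}


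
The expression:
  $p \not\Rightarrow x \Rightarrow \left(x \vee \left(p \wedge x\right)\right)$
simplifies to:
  $x \vee \neg p$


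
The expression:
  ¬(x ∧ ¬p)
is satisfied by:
  {p: True, x: False}
  {x: False, p: False}
  {x: True, p: True}


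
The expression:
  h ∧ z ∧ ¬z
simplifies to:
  False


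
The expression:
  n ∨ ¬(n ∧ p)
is always true.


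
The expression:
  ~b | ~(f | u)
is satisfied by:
  {u: False, b: False, f: False}
  {f: True, u: False, b: False}
  {u: True, f: False, b: False}
  {f: True, u: True, b: False}
  {b: True, f: False, u: False}


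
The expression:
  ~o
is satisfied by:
  {o: False}


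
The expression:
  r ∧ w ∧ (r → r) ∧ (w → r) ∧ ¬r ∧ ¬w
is never true.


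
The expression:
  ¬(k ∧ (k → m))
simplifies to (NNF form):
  ¬k ∨ ¬m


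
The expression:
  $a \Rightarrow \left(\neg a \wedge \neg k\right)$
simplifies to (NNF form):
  $\neg a$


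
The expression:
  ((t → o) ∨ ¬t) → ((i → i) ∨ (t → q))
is always true.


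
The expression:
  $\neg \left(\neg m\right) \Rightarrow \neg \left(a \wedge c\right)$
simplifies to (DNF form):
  $\neg a \vee \neg c \vee \neg m$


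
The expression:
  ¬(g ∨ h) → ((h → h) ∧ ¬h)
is always true.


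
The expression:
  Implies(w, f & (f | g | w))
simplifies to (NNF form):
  f | ~w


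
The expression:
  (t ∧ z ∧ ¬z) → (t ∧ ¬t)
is always true.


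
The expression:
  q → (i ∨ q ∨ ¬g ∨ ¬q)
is always true.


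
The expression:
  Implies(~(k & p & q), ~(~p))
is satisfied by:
  {p: True}


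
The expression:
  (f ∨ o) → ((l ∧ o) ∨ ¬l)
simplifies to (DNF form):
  o ∨ ¬f ∨ ¬l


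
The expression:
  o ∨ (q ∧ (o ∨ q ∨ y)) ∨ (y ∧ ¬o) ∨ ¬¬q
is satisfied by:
  {y: True, q: True, o: True}
  {y: True, q: True, o: False}
  {y: True, o: True, q: False}
  {y: True, o: False, q: False}
  {q: True, o: True, y: False}
  {q: True, o: False, y: False}
  {o: True, q: False, y: False}


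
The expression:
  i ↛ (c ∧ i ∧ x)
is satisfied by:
  {i: True, c: False, x: False}
  {i: True, x: True, c: False}
  {i: True, c: True, x: False}


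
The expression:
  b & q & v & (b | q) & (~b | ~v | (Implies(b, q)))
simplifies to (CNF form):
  b & q & v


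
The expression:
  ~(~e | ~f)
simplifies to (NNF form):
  e & f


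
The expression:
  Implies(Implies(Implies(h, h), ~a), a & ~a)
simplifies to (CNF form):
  a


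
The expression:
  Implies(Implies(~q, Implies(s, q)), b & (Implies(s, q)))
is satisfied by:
  {b: True, s: True, q: False}
  {b: True, s: False, q: False}
  {b: True, q: True, s: True}
  {b: True, q: True, s: False}
  {s: True, q: False, b: False}


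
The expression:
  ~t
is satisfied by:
  {t: False}


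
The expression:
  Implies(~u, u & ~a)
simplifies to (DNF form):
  u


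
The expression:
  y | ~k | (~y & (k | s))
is always true.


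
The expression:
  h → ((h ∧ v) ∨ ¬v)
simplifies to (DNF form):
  True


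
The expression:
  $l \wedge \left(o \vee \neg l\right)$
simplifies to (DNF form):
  $l \wedge o$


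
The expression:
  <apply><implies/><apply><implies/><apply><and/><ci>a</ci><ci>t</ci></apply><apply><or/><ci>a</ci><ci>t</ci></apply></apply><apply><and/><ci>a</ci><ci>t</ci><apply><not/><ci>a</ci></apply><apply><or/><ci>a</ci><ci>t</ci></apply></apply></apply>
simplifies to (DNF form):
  <false/>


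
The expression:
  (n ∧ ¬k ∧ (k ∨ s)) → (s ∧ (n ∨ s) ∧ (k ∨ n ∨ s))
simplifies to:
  True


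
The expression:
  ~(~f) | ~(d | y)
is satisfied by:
  {f: True, y: False, d: False}
  {d: True, f: True, y: False}
  {f: True, y: True, d: False}
  {d: True, f: True, y: True}
  {d: False, y: False, f: False}


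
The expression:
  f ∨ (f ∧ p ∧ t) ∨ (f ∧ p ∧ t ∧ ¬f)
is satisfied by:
  {f: True}


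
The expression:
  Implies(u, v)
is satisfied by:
  {v: True, u: False}
  {u: False, v: False}
  {u: True, v: True}


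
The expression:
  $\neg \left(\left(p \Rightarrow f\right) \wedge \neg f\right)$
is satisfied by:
  {p: True, f: True}
  {p: True, f: False}
  {f: True, p: False}


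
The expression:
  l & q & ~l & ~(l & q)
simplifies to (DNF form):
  False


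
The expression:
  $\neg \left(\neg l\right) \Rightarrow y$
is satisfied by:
  {y: True, l: False}
  {l: False, y: False}
  {l: True, y: True}


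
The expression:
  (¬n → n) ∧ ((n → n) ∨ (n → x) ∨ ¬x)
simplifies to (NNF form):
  n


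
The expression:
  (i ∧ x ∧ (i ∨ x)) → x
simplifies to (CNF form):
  True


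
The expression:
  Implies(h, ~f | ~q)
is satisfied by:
  {h: False, q: False, f: False}
  {f: True, h: False, q: False}
  {q: True, h: False, f: False}
  {f: True, q: True, h: False}
  {h: True, f: False, q: False}
  {f: True, h: True, q: False}
  {q: True, h: True, f: False}


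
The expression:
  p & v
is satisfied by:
  {p: True, v: True}


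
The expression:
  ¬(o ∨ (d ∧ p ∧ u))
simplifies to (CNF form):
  ¬o ∧ (¬d ∨ ¬p ∨ ¬u)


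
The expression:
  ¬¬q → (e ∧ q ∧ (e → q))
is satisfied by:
  {e: True, q: False}
  {q: False, e: False}
  {q: True, e: True}


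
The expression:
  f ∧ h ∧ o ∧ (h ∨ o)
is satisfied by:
  {h: True, f: True, o: True}


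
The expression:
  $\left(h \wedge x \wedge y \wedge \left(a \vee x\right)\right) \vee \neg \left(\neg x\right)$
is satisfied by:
  {x: True}


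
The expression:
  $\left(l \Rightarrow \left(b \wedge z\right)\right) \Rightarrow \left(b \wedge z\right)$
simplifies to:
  $l \vee \left(b \wedge z\right)$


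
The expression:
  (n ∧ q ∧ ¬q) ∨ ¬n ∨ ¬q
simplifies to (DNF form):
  ¬n ∨ ¬q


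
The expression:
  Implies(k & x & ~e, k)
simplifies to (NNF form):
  True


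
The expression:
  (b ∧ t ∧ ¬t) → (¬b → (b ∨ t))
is always true.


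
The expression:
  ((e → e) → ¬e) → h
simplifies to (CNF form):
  e ∨ h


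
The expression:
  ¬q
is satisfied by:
  {q: False}


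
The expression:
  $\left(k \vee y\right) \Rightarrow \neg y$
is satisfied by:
  {y: False}


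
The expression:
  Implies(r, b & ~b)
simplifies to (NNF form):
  ~r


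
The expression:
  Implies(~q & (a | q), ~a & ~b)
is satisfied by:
  {q: True, a: False}
  {a: False, q: False}
  {a: True, q: True}


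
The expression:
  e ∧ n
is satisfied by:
  {e: True, n: True}


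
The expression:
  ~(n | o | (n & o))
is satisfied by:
  {n: False, o: False}


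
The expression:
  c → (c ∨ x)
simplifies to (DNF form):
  True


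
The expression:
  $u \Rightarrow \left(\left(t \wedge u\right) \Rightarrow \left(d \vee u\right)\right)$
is always true.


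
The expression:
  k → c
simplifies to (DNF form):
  c ∨ ¬k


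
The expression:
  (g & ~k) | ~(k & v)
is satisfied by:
  {k: False, v: False}
  {v: True, k: False}
  {k: True, v: False}


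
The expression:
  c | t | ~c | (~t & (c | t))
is always true.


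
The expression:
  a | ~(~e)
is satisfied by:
  {a: True, e: True}
  {a: True, e: False}
  {e: True, a: False}


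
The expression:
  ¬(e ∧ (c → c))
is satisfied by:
  {e: False}


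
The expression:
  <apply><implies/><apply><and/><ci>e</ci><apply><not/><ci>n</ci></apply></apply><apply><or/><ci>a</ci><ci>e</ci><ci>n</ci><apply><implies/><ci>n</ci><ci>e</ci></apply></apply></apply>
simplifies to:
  <true/>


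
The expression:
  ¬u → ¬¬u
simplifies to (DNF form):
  u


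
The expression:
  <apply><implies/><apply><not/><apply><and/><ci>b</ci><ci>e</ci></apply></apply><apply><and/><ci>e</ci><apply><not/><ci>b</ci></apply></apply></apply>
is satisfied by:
  {e: True}


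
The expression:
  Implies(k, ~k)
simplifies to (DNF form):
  ~k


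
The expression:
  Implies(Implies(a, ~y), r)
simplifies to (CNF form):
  (a | r) & (r | y)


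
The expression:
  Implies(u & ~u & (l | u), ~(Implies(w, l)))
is always true.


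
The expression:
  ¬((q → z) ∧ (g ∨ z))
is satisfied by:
  {q: True, z: False, g: False}
  {z: False, g: False, q: False}
  {q: True, g: True, z: False}


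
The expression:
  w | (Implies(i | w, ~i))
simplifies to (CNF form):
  w | ~i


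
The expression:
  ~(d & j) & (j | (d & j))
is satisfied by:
  {j: True, d: False}


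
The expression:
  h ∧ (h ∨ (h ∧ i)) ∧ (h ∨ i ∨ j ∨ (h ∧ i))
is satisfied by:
  {h: True}


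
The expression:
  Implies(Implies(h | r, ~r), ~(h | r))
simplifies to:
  r | ~h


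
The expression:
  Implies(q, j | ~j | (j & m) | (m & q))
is always true.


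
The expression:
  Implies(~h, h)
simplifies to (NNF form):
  h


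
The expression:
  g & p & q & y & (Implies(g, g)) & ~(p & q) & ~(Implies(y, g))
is never true.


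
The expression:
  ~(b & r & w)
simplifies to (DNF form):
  ~b | ~r | ~w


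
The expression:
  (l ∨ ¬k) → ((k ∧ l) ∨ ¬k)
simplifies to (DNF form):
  True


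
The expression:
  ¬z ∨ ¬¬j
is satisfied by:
  {j: True, z: False}
  {z: False, j: False}
  {z: True, j: True}


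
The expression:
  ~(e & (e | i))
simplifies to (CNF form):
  ~e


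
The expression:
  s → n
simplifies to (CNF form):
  n ∨ ¬s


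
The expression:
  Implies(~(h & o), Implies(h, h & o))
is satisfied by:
  {o: True, h: False}
  {h: False, o: False}
  {h: True, o: True}


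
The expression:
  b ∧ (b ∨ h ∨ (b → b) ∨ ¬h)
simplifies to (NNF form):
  b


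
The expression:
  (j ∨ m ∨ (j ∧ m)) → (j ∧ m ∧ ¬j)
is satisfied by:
  {j: False, m: False}


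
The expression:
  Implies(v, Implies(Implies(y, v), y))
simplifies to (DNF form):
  y | ~v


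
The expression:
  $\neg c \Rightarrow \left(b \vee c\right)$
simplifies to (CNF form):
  $b \vee c$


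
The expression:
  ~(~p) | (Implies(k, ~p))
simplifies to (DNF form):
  True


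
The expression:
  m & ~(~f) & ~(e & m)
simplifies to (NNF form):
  f & m & ~e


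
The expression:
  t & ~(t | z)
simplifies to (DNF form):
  False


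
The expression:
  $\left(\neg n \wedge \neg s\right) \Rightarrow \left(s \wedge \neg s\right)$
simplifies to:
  $n \vee s$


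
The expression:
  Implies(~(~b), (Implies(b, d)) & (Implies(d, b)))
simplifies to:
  d | ~b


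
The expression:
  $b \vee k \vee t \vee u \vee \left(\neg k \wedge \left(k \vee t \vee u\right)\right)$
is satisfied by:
  {b: True, t: True, u: True, k: True}
  {b: True, t: True, u: True, k: False}
  {b: True, t: True, k: True, u: False}
  {b: True, t: True, k: False, u: False}
  {b: True, u: True, k: True, t: False}
  {b: True, u: True, k: False, t: False}
  {b: True, u: False, k: True, t: False}
  {b: True, u: False, k: False, t: False}
  {t: True, u: True, k: True, b: False}
  {t: True, u: True, k: False, b: False}
  {t: True, k: True, u: False, b: False}
  {t: True, k: False, u: False, b: False}
  {u: True, k: True, t: False, b: False}
  {u: True, t: False, k: False, b: False}
  {k: True, t: False, u: False, b: False}


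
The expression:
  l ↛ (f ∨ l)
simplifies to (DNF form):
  False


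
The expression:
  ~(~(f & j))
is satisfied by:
  {j: True, f: True}


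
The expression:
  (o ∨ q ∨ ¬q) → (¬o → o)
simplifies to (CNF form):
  o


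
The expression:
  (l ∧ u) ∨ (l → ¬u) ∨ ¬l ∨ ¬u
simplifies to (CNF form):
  True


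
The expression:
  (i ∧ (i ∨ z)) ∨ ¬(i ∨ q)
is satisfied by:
  {i: True, q: False}
  {q: False, i: False}
  {q: True, i: True}


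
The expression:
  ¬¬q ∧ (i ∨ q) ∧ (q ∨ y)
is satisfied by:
  {q: True}


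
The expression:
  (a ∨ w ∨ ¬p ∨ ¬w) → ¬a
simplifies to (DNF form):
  ¬a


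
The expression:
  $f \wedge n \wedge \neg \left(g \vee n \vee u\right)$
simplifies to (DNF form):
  $\text{False}$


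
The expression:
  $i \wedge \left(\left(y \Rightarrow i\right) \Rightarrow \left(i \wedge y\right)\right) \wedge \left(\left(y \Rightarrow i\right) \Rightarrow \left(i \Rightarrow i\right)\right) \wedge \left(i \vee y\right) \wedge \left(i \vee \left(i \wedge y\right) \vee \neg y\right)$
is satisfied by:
  {i: True, y: True}


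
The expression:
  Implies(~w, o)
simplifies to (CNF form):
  o | w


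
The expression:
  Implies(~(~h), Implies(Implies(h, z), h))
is always true.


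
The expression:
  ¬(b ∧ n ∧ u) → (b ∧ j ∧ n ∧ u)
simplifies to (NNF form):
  b ∧ n ∧ u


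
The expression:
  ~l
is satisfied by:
  {l: False}


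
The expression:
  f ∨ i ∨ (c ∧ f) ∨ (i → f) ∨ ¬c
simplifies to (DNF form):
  True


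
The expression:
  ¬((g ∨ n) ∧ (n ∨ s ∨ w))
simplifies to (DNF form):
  (¬g ∧ ¬n) ∨ (¬g ∧ ¬n ∧ ¬s) ∨ (¬g ∧ ¬n ∧ ¬w) ∨ (¬n ∧ ¬s ∧ ¬w)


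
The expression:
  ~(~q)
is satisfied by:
  {q: True}


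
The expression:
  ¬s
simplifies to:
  ¬s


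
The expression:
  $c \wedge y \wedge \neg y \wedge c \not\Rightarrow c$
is never true.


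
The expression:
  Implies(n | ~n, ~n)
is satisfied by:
  {n: False}


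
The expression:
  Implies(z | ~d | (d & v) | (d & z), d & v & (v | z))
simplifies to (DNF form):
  (d & v) | (d & ~z)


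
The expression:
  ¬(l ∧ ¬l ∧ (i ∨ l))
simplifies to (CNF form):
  True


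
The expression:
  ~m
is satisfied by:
  {m: False}


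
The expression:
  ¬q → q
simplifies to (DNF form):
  q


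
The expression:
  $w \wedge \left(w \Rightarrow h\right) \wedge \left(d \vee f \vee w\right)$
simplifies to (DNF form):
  $h \wedge w$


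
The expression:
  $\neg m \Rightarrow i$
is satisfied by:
  {i: True, m: True}
  {i: True, m: False}
  {m: True, i: False}


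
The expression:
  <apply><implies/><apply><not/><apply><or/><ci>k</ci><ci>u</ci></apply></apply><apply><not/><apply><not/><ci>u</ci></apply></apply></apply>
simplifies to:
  <apply><or/><ci>k</ci><ci>u</ci></apply>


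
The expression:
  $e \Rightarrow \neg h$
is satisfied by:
  {h: False, e: False}
  {e: True, h: False}
  {h: True, e: False}


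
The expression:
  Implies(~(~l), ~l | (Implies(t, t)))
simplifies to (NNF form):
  True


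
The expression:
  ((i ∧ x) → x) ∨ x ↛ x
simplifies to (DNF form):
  True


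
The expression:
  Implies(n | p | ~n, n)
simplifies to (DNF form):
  n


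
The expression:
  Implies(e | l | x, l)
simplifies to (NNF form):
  l | (~e & ~x)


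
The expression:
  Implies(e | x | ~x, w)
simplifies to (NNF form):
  w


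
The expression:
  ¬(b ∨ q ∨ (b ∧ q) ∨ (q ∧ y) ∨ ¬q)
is never true.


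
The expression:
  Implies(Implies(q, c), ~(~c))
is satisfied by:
  {q: True, c: True}
  {q: True, c: False}
  {c: True, q: False}


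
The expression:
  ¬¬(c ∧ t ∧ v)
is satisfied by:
  {t: True, c: True, v: True}


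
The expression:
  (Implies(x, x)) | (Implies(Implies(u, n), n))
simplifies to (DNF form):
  True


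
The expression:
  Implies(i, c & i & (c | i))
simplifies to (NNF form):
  c | ~i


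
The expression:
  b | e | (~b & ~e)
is always true.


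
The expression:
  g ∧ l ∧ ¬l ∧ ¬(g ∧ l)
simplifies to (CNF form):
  False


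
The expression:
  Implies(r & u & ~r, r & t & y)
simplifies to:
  True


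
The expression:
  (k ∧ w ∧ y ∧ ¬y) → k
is always true.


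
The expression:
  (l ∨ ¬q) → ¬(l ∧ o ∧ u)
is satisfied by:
  {l: False, u: False, o: False}
  {o: True, l: False, u: False}
  {u: True, l: False, o: False}
  {o: True, u: True, l: False}
  {l: True, o: False, u: False}
  {o: True, l: True, u: False}
  {u: True, l: True, o: False}


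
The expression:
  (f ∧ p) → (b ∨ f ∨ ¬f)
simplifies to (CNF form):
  True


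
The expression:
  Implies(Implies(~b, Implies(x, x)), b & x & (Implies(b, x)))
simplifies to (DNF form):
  b & x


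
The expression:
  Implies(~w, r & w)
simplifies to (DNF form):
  w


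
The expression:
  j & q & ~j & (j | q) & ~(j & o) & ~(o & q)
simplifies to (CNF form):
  False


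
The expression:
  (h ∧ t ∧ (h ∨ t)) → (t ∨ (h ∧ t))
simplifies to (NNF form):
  True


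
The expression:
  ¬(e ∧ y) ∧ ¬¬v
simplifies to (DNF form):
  (v ∧ ¬e) ∨ (v ∧ ¬y)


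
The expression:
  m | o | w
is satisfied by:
  {o: True, m: True, w: True}
  {o: True, m: True, w: False}
  {o: True, w: True, m: False}
  {o: True, w: False, m: False}
  {m: True, w: True, o: False}
  {m: True, w: False, o: False}
  {w: True, m: False, o: False}


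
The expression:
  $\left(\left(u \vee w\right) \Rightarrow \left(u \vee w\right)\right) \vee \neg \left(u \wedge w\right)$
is always true.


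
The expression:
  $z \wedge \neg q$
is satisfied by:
  {z: True, q: False}


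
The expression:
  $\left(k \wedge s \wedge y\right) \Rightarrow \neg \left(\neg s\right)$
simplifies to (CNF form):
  $\text{True}$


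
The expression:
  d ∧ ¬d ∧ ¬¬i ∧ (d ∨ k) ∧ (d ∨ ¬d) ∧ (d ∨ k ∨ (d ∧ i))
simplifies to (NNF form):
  False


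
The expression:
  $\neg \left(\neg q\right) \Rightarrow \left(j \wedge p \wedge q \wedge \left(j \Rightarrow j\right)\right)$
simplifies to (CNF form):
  $\left(j \vee \neg q\right) \wedge \left(p \vee \neg q\right)$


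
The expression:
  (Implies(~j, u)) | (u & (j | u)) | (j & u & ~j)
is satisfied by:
  {u: True, j: True}
  {u: True, j: False}
  {j: True, u: False}


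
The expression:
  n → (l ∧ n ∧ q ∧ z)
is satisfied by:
  {q: True, z: True, l: True, n: False}
  {q: True, z: True, l: False, n: False}
  {q: True, l: True, z: False, n: False}
  {q: True, l: False, z: False, n: False}
  {z: True, l: True, q: False, n: False}
  {z: True, l: False, q: False, n: False}
  {l: True, q: False, z: False, n: False}
  {l: False, q: False, z: False, n: False}
  {n: True, q: True, z: True, l: True}


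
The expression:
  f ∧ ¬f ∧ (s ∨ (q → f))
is never true.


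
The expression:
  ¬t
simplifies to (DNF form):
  ¬t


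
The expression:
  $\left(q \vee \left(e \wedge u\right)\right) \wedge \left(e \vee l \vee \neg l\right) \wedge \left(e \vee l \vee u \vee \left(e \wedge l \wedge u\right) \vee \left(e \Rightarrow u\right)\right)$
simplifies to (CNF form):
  $\left(e \vee q\right) \wedge \left(q \vee u\right)$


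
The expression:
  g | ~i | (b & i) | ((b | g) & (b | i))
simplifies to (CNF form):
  b | g | ~i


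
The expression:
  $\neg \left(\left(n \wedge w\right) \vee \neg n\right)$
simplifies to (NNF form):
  $n \wedge \neg w$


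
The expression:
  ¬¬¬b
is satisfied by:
  {b: False}


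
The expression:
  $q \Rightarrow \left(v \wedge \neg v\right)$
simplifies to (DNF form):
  $\neg q$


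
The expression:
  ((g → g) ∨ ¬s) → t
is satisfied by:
  {t: True}


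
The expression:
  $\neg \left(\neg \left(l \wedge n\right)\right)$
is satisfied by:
  {n: True, l: True}


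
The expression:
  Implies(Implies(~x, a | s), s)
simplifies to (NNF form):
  s | (~a & ~x)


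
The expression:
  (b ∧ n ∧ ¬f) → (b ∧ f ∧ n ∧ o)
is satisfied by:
  {f: True, n: False, b: False}
  {f: False, n: False, b: False}
  {b: True, f: True, n: False}
  {b: True, f: False, n: False}
  {n: True, f: True, b: False}
  {n: True, f: False, b: False}
  {n: True, b: True, f: True}


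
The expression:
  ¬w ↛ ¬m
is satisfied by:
  {m: True, w: False}


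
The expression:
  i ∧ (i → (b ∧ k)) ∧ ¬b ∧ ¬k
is never true.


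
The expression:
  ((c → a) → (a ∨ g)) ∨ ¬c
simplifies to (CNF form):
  True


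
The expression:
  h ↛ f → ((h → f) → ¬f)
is always true.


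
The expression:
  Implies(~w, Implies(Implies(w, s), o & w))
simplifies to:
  w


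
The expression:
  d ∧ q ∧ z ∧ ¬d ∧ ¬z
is never true.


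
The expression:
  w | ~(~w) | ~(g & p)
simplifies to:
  w | ~g | ~p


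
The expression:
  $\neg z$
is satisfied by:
  {z: False}


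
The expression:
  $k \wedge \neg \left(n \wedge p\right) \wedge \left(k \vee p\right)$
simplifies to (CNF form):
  $k \wedge \left(\neg n \vee \neg p\right)$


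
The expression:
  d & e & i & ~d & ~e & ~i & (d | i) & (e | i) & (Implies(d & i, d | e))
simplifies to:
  False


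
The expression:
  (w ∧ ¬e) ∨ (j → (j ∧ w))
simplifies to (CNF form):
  w ∨ ¬j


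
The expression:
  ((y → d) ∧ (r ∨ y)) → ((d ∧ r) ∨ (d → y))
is always true.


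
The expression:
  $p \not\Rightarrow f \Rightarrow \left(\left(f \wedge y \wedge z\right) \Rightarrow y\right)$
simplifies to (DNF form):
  $\text{True}$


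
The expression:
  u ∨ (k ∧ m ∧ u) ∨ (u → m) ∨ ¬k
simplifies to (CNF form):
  True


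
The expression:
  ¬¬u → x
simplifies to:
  x ∨ ¬u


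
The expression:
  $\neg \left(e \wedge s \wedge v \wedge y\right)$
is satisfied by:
  {s: False, v: False, y: False, e: False}
  {e: True, s: False, v: False, y: False}
  {y: True, s: False, v: False, e: False}
  {e: True, y: True, s: False, v: False}
  {v: True, e: False, s: False, y: False}
  {e: True, v: True, s: False, y: False}
  {y: True, v: True, e: False, s: False}
  {e: True, y: True, v: True, s: False}
  {s: True, y: False, v: False, e: False}
  {e: True, s: True, y: False, v: False}
  {y: True, s: True, e: False, v: False}
  {e: True, y: True, s: True, v: False}
  {v: True, s: True, y: False, e: False}
  {e: True, v: True, s: True, y: False}
  {y: True, v: True, s: True, e: False}


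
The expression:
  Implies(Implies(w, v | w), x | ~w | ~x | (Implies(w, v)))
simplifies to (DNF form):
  True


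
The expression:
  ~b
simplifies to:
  ~b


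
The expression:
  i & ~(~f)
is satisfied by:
  {i: True, f: True}


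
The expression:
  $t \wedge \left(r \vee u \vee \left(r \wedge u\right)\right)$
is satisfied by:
  {t: True, r: True, u: True}
  {t: True, r: True, u: False}
  {t: True, u: True, r: False}


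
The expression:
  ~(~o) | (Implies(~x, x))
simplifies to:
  o | x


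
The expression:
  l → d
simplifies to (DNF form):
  d ∨ ¬l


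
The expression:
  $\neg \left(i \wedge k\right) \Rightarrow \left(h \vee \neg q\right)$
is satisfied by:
  {i: True, h: True, k: True, q: False}
  {i: True, h: True, k: False, q: False}
  {h: True, k: True, i: False, q: False}
  {h: True, i: False, k: False, q: False}
  {i: True, k: True, h: False, q: False}
  {i: True, k: False, h: False, q: False}
  {k: True, i: False, h: False, q: False}
  {i: False, k: False, h: False, q: False}
  {i: True, q: True, h: True, k: True}
  {i: True, q: True, h: True, k: False}
  {q: True, h: True, k: True, i: False}
  {q: True, h: True, k: False, i: False}
  {q: True, i: True, k: True, h: False}


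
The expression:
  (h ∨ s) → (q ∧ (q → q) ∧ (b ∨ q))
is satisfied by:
  {q: True, s: False, h: False}
  {q: True, h: True, s: False}
  {q: True, s: True, h: False}
  {q: True, h: True, s: True}
  {h: False, s: False, q: False}


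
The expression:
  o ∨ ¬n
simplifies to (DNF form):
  o ∨ ¬n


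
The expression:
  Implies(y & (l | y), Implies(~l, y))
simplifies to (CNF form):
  True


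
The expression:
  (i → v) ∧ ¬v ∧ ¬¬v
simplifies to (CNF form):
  False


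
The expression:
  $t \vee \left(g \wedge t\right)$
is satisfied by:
  {t: True}


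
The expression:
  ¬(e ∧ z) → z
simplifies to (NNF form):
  z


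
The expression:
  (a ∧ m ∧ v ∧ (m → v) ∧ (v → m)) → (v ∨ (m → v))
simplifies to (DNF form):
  True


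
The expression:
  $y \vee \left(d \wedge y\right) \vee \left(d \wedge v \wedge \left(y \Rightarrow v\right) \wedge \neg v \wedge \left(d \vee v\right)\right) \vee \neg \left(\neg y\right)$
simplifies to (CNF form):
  $y$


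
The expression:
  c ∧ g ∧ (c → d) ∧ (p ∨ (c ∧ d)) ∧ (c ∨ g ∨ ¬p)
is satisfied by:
  {c: True, d: True, g: True}


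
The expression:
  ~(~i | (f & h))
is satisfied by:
  {i: True, h: False, f: False}
  {i: True, f: True, h: False}
  {i: True, h: True, f: False}


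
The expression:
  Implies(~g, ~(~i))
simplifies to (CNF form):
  g | i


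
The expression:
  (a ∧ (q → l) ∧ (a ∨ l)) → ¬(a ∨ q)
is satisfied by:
  {q: True, a: False, l: False}
  {q: False, a: False, l: False}
  {l: True, q: True, a: False}
  {l: True, q: False, a: False}
  {a: True, q: True, l: False}
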